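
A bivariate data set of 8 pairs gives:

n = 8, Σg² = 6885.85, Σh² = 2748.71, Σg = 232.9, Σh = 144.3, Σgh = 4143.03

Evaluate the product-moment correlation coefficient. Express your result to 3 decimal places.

-0.467

r = (nΣgh − ΣgΣh) / √[(nΣg² − (Σg)²)(nΣh² − (Σh)²)]
Numerator: 8×4143.03 − 232.9×144.3 = -463.23
Denominator: √[(55086.8 − 54242.41)(21989.68 − 20822.49)] = √[844.39 × 1167.19] = 992.7555
r = -463.23 / 992.7555 ≈ -0.467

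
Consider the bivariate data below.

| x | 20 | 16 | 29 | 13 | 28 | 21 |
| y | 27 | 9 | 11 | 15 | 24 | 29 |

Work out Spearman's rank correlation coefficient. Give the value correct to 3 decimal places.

0.143

Rank x: 3, 2, 6, 1, 5, 4
Rank y: 5, 1, 2, 3, 4, 6
d = rank(x) − rank(y): -2, 1, 4, -2, 1, -2; Σd² = 30
ρ = 1 − 6Σd² / [n(n²−1)] = 1 − 6×30 / (6×35) = 1 − 180/210 ≈ 0.143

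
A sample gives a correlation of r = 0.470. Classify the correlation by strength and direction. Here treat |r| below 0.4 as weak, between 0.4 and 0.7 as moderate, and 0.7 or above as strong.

moderate positive

r = 0.470 > 0 so the relationship is positive.
|r| = 0.470, which falls in the moderate range.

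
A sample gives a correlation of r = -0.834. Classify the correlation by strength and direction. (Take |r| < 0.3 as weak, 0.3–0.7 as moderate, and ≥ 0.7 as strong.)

r = -0.834 < 0 so the relationship is negative.
|r| = 0.834, which falls in the strong range.

strong negative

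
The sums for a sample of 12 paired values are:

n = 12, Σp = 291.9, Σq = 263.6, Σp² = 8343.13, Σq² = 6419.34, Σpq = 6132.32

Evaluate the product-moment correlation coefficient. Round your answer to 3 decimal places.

-0.316

r = (nΣpq − ΣpΣq) / √[(nΣp² − (Σp)²)(nΣq² − (Σq)²)]
Numerator: 12×6132.32 − 291.9×263.6 = -3357
Denominator: √[(100117.56 − 85205.61)(77032.08 − 69484.96)] = √[14911.95 × 7547.12] = 10608.5944
r = -3357 / 10608.5944 ≈ -0.316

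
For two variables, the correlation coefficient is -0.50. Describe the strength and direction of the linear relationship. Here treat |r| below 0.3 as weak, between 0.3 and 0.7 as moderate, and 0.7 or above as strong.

moderate negative

r = -0.50 < 0 so the relationship is negative.
|r| = 0.50, which falls in the moderate range.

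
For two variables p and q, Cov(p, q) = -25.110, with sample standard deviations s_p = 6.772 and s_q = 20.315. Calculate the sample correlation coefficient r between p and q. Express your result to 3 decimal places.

-0.183

r = Cov(p,q) / (s_p · s_q) = -25.110 / (6.772 × 20.315)
  = -25.110 / 137.5732 ≈ -0.183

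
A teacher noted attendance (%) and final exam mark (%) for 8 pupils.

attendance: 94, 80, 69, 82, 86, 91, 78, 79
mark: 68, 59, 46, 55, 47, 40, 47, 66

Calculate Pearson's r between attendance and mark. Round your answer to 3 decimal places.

n = 8, Σx = 659, Σy = 428, Σx² = 54723, Σy² = 23620, Σxy = 35358
nΣxy − ΣxΣy = 282864 − 282052 = 812
nΣx² − (Σx)² = 437784 − 434281 = 3503; nΣy² − (Σy)² = 188960 − 183184 = 5776
r = 812 / √(3503 × 5776) = 812 / 4498.1472 ≈ 0.181

0.181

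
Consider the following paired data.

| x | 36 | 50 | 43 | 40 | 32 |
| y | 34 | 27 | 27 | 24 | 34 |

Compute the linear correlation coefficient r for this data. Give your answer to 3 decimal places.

n = 5, Σx = 201, Σy = 146, Σx² = 8269, Σy² = 4346, Σxy = 5783
nΣxy − ΣxΣy = 28915 − 29346 = -431
nΣx² − (Σx)² = 41345 − 40401 = 944; nΣy² − (Σy)² = 21730 − 21316 = 414
r = -431 / √(944 × 414) = -431 / 625.1528 ≈ -0.689

-0.689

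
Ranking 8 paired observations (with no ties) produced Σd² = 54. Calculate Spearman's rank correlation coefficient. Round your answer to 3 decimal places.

0.357

ρ = 1 − 6Σd² / [n(n²−1)] = 1 − 6×54 / (8×63)
  = 1 − 324/504 = 1 − 0.6429 ≈ 0.357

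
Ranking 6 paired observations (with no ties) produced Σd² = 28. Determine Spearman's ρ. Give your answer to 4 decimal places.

0.2000

ρ = 1 − 6Σd² / [n(n²−1)] = 1 − 6×28 / (6×35)
  = 1 − 168/210 = 1 − 0.80000 ≈ 0.2000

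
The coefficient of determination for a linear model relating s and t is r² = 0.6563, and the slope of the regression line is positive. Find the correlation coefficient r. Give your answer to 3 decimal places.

|r| = √0.6563 = 0.810
The association is positive, so r = 0.810.

0.810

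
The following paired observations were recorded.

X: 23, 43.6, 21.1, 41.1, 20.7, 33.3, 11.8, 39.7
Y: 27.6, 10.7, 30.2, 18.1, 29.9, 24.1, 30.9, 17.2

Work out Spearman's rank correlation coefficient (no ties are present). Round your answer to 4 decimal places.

Rank X: 4, 8, 3, 7, 2, 5, 1, 6
Rank Y: 5, 1, 7, 3, 6, 4, 8, 2
d = rank(X) − rank(Y): -1, 7, -4, 4, -4, 1, -7, 4; Σd² = 164
ρ = 1 − 6Σd² / [n(n²−1)] = 1 − 6×164 / (8×63) = 1 − 984/504 ≈ -0.9524

-0.9524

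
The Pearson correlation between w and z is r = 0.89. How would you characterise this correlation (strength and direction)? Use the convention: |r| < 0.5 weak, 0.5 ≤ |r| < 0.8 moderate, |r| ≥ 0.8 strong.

strong positive

r = 0.89 > 0 so the relationship is positive.
|r| = 0.89, which falls in the strong range.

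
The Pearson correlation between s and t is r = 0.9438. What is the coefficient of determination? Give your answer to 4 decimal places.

0.8908

r² = (0.9438)² = 0.8908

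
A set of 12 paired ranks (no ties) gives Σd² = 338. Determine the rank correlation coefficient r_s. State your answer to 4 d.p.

-0.1818

ρ = 1 − 6Σd² / [n(n²−1)] = 1 − 6×338 / (12×143)
  = 1 − 2028/1716 = 1 − 1.18182 ≈ -0.1818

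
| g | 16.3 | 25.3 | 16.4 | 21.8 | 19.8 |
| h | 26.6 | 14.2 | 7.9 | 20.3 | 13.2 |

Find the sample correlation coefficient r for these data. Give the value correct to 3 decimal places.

-0.102

n = 5, Σg = 99.6, Σh = 82.2, Σg² = 2042.02, Σh² = 1557.94, Σgh = 1626.3
nΣgh − ΣgΣh = 8131.5 − 8187.12 = -55.62
nΣg² − (Σg)² = 10210.1 − 9920.16 = 289.94; nΣh² − (Σh)² = 7789.7 − 6756.84 = 1032.86
r = -55.62 / √(289.94 × 1032.86) = -55.62 / 547.2362 ≈ -0.102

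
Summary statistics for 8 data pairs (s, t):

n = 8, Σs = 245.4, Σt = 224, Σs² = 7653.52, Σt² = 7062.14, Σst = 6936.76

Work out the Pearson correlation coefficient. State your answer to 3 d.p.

r = (nΣst − ΣsΣt) / √[(nΣs² − (Σs)²)(nΣt² − (Σt)²)]
Numerator: 8×6936.76 − 245.4×224 = 524.48
Denominator: √[(61228.16 − 60221.16)(56497.12 − 50176)] = √[1007 × 6321.12] = 2522.9681
r = 524.48 / 2522.9681 ≈ 0.208

0.208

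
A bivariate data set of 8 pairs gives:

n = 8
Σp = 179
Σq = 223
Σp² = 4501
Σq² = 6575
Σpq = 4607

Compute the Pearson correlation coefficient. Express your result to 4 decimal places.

-0.9070

r = (nΣpq − ΣpΣq) / √[(nΣp² − (Σp)²)(nΣq² − (Σq)²)]
Numerator: 8×4607 − 179×223 = -3061
Denominator: √[(36008 − 32041)(52600 − 49729)] = √[3967 × 2871] = 3374.7973
r = -3061 / 3374.7973 ≈ -0.9070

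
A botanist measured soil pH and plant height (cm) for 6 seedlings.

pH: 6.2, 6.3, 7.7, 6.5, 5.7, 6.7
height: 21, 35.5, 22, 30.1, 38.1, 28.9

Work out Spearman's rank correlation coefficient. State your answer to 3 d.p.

Rank pH: 2, 3, 6, 4, 1, 5
Rank height: 1, 5, 2, 4, 6, 3
d = rank(pH) − rank(height): 1, -2, 4, 0, -5, 2; Σd² = 50
ρ = 1 − 6Σd² / [n(n²−1)] = 1 − 6×50 / (6×35) = 1 − 300/210 ≈ -0.429

-0.429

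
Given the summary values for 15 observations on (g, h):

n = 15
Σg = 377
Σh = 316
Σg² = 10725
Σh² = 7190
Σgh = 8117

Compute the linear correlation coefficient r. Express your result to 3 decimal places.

0.214

r = (nΣgh − ΣgΣh) / √[(nΣg² − (Σg)²)(nΣh² − (Σh)²)]
Numerator: 15×8117 − 377×316 = 2623
Denominator: √[(160875 − 142129)(107850 − 99856)] = √[18746 × 7994] = 12241.5491
r = 2623 / 12241.5491 ≈ 0.214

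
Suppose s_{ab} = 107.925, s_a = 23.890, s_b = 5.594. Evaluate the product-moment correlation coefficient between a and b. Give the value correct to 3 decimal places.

0.808

r = Cov(a,b) / (s_a · s_b) = 107.925 / (23.890 × 5.594)
  = 107.925 / 133.6407 ≈ 0.808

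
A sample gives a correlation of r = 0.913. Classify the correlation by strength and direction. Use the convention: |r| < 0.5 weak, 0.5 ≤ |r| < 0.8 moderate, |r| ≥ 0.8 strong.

r = 0.913 > 0 so the relationship is positive.
|r| = 0.913, which falls in the strong range.

strong positive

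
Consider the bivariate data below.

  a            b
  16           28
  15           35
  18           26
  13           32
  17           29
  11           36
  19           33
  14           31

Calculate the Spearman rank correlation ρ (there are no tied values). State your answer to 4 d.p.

Rank a: 5, 4, 7, 2, 6, 1, 8, 3
Rank b: 2, 7, 1, 5, 3, 8, 6, 4
d = rank(a) − rank(b): 3, -3, 6, -3, 3, -7, 2, -1; Σd² = 126
ρ = 1 − 6Σd² / [n(n²−1)] = 1 − 6×126 / (8×63) = 1 − 756/504 ≈ -0.5000

-0.5000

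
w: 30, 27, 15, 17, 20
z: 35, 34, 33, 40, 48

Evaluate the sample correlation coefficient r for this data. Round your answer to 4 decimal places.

n = 5, Σw = 109, Σz = 190, Σw² = 2543, Σz² = 7374, Σwz = 4103
nΣwz − ΣwΣz = 20515 − 20710 = -195
nΣw² − (Σw)² = 12715 − 11881 = 834; nΣz² − (Σz)² = 36870 − 36100 = 770
r = -195 / √(834 × 770) = -195 / 801.3613 ≈ -0.2433

-0.2433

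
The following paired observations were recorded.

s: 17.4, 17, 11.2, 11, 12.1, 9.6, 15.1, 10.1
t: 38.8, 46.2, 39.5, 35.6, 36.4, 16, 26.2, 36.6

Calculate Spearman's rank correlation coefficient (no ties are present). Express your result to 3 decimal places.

0.524

Rank s: 8, 7, 4, 3, 5, 1, 6, 2
Rank t: 6, 8, 7, 3, 4, 1, 2, 5
d = rank(s) − rank(t): 2, -1, -3, 0, 1, 0, 4, -3; Σd² = 40
ρ = 1 − 6Σd² / [n(n²−1)] = 1 − 6×40 / (8×63) = 1 − 240/504 ≈ 0.524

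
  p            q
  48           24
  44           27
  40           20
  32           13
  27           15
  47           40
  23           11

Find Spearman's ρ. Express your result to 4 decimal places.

0.8571

Rank p: 7, 5, 4, 3, 2, 6, 1
Rank q: 5, 6, 4, 2, 3, 7, 1
d = rank(p) − rank(q): 2, -1, 0, 1, -1, -1, 0; Σd² = 8
ρ = 1 − 6Σd² / [n(n²−1)] = 1 − 6×8 / (7×48) = 1 − 48/336 ≈ 0.8571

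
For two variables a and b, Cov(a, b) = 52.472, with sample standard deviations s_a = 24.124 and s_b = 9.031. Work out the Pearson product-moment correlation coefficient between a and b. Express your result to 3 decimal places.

0.241

r = Cov(a,b) / (s_a · s_b) = 52.472 / (24.124 × 9.031)
  = 52.472 / 217.8638 ≈ 0.241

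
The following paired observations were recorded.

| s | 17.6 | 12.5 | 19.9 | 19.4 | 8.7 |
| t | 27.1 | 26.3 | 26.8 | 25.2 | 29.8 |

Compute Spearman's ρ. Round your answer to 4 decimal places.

-0.5000

Rank s: 3, 2, 5, 4, 1
Rank t: 4, 2, 3, 1, 5
d = rank(s) − rank(t): -1, 0, 2, 3, -4; Σd² = 30
ρ = 1 − 6Σd² / [n(n²−1)] = 1 − 6×30 / (5×24) = 1 − 180/120 ≈ -0.5000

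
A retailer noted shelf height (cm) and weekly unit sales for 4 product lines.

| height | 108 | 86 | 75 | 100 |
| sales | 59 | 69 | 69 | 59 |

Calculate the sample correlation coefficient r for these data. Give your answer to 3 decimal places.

-0.925

n = 4, Σx = 369, Σy = 256, Σx² = 34685, Σy² = 16484, Σxy = 23381
nΣxy − ΣxΣy = 93524 − 94464 = -940
nΣx² − (Σx)² = 138740 − 136161 = 2579; nΣy² − (Σy)² = 65936 − 65536 = 400
r = -940 / √(2579 × 400) = -940 / 1015.6771 ≈ -0.925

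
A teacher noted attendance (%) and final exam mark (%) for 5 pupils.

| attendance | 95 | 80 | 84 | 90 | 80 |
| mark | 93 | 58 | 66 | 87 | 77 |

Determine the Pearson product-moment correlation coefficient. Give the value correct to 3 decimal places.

n = 5, Σx = 429, Σy = 381, Σx² = 36981, Σy² = 29867, Σxy = 33009
nΣxy − ΣxΣy = 165045 − 163449 = 1596
nΣx² − (Σx)² = 184905 − 184041 = 864; nΣy² − (Σy)² = 149335 − 145161 = 4174
r = 1596 / √(864 × 4174) = 1596 / 1899.0355 ≈ 0.840

0.840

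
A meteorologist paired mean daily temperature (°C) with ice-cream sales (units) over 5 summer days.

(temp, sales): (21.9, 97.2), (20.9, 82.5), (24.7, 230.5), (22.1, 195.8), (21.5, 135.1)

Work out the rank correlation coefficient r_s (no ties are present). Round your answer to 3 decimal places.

Rank temp: 3, 1, 5, 4, 2
Rank sales: 2, 1, 5, 4, 3
d = rank(temp) − rank(sales): 1, 0, 0, 0, -1; Σd² = 2
ρ = 1 − 6Σd² / [n(n²−1)] = 1 − 6×2 / (5×24) = 1 − 12/120 ≈ 0.900

0.900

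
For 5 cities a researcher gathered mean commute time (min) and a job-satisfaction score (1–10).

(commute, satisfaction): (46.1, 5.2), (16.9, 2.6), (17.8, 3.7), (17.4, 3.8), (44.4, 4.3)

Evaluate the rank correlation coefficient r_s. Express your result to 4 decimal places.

Rank commute: 5, 1, 3, 2, 4
Rank satisfaction: 5, 1, 2, 3, 4
d = rank(commute) − rank(satisfaction): 0, 0, 1, -1, 0; Σd² = 2
ρ = 1 − 6Σd² / [n(n²−1)] = 1 − 6×2 / (5×24) = 1 − 12/120 ≈ 0.9000

0.9000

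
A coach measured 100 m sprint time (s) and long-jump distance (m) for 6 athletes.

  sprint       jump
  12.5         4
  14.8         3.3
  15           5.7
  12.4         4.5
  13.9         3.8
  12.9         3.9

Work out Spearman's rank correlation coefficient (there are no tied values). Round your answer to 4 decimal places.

Rank sprint: 2, 5, 6, 1, 4, 3
Rank jump: 4, 1, 6, 5, 2, 3
d = rank(sprint) − rank(jump): -2, 4, 0, -4, 2, 0; Σd² = 40
ρ = 1 − 6Σd² / [n(n²−1)] = 1 − 6×40 / (6×35) = 1 − 240/210 ≈ -0.1429

-0.1429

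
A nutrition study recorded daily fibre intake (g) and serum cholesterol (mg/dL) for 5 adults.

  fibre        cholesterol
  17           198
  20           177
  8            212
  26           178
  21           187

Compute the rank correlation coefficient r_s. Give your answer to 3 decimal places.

Rank fibre: 2, 3, 1, 5, 4
Rank cholesterol: 4, 1, 5, 2, 3
d = rank(fibre) − rank(cholesterol): -2, 2, -4, 3, 1; Σd² = 34
ρ = 1 − 6Σd² / [n(n²−1)] = 1 − 6×34 / (5×24) = 1 − 204/120 ≈ -0.700

-0.700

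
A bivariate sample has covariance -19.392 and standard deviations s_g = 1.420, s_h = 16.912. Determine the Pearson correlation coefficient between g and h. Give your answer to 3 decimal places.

r = Cov(g,h) / (s_g · s_h) = -19.392 / (1.420 × 16.912)
  = -19.392 / 24.0150 ≈ -0.807

-0.807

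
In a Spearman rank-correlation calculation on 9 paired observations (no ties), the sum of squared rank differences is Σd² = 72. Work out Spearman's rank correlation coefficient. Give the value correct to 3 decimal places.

0.400

ρ = 1 − 6Σd² / [n(n²−1)] = 1 − 6×72 / (9×80)
  = 1 − 432/720 = 1 − 0.6000 ≈ 0.400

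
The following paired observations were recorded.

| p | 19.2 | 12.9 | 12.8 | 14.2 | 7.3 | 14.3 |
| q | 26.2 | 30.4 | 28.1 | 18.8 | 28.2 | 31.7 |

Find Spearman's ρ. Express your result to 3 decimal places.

Rank p: 6, 3, 2, 4, 1, 5
Rank q: 2, 5, 3, 1, 4, 6
d = rank(p) − rank(q): 4, -2, -1, 3, -3, -1; Σd² = 40
ρ = 1 − 6Σd² / [n(n²−1)] = 1 − 6×40 / (6×35) = 1 − 240/210 ≈ -0.143

-0.143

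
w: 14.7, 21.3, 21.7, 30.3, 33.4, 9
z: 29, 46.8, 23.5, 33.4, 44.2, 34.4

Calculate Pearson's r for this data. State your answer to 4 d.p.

n = 6, Σw = 130.4, Σz = 211.3, Σw² = 3255.32, Σz² = 7836.05, Σwz = 4730.99
nΣwz − ΣwΣz = 28385.94 − 27553.52 = 832.42
nΣw² − (Σw)² = 19531.92 − 17004.16 = 2527.76; nΣz² − (Σz)² = 47016.3 − 44647.69 = 2368.61
r = 832.42 / √(2527.76 × 2368.61) = 832.42 / 2446.8914 ≈ 0.3402

0.3402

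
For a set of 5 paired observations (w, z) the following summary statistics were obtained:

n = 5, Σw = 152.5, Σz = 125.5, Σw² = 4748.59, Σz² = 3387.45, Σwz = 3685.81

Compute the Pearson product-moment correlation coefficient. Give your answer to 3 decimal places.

-0.934

r = (nΣwz − ΣwΣz) / √[(nΣw² − (Σw)²)(nΣz² − (Σz)²)]
Numerator: 5×3685.81 − 152.5×125.5 = -709.7
Denominator: √[(23742.95 − 23256.25)(16937.25 − 15750.25)] = √[486.7 × 1187] = 760.0743
r = -709.7 / 760.0743 ≈ -0.934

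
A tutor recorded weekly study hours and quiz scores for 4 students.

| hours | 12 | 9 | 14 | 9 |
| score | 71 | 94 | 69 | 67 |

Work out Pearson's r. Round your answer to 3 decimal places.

-0.475

n = 4, Σx = 44, Σy = 301, Σx² = 502, Σy² = 23127, Σxy = 3267
nΣxy − ΣxΣy = 13068 − 13244 = -176
nΣx² − (Σx)² = 2008 − 1936 = 72; nΣy² − (Σy)² = 92508 − 90601 = 1907
r = -176 / √(72 × 1907) = -176 / 370.5455 ≈ -0.475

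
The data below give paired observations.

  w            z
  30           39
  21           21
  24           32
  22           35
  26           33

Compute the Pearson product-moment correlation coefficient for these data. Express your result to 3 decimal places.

n = 5, Σw = 123, Σz = 160, Σw² = 3077, Σz² = 5300, Σwz = 4007
nΣwz − ΣwΣz = 20035 − 19680 = 355
nΣw² − (Σw)² = 15385 − 15129 = 256; nΣz² − (Σz)² = 26500 − 25600 = 900
r = 355 / √(256 × 900) = 355 / 480.0000 ≈ 0.740

0.740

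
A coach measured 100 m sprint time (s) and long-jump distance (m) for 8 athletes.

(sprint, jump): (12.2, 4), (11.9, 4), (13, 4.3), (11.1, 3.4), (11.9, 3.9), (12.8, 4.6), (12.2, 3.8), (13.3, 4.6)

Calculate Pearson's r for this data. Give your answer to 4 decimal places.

n = 8, Σx = 98.4, Σy = 32.6, Σx² = 1213.84, Σy² = 134.02, Σxy = 402.87
nΣxy − ΣxΣy = 3222.96 − 3207.84 = 15.12
nΣx² − (Σx)² = 9710.72 − 9682.56 = 28.16; nΣy² − (Σy)² = 1072.16 − 1062.76 = 9.4
r = 15.12 / √(28.16 × 9.4) = 15.12 / 16.2697 ≈ 0.9293

0.9293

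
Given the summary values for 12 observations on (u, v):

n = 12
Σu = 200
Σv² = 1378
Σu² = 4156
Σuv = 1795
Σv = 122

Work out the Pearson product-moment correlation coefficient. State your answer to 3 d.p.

r = (nΣuv − ΣuΣv) / √[(nΣu² − (Σu)²)(nΣv² − (Σv)²)]
Numerator: 12×1795 − 200×122 = -2860
Denominator: √[(49872 − 40000)(16536 − 14884)] = √[9872 × 1652] = 4038.3838
r = -2860 / 4038.3838 ≈ -0.708

-0.708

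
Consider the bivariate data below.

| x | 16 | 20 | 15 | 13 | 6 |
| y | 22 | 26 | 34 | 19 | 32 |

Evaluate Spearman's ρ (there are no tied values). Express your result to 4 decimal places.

Rank x: 4, 5, 3, 2, 1
Rank y: 2, 3, 5, 1, 4
d = rank(x) − rank(y): 2, 2, -2, 1, -3; Σd² = 22
ρ = 1 − 6Σd² / [n(n²−1)] = 1 − 6×22 / (5×24) = 1 − 132/120 ≈ -0.1000

-0.1000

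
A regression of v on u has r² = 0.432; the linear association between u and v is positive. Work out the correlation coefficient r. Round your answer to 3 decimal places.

0.657

|r| = √0.432 = 0.657
The association is positive, so r = 0.657.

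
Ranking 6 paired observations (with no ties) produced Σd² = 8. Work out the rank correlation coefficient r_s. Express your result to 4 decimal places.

0.7714

ρ = 1 − 6Σd² / [n(n²−1)] = 1 − 6×8 / (6×35)
  = 1 − 48/210 = 1 − 0.22857 ≈ 0.7714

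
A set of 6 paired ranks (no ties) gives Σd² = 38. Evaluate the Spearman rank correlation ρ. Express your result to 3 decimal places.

ρ = 1 − 6Σd² / [n(n²−1)] = 1 − 6×38 / (6×35)
  = 1 − 228/210 = 1 − 1.0857 ≈ -0.086

-0.086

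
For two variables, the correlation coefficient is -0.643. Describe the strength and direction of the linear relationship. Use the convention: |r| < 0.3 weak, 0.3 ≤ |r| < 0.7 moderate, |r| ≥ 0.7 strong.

moderate negative

r = -0.643 < 0 so the relationship is negative.
|r| = 0.643, which falls in the moderate range.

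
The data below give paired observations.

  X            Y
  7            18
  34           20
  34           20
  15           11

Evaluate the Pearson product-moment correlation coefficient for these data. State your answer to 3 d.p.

0.562

n = 4, ΣX = 90, ΣY = 69, ΣX² = 2586, ΣY² = 1245, ΣXY = 1651
nΣXY − ΣXΣY = 6604 − 6210 = 394
nΣX² − (ΣX)² = 10344 − 8100 = 2244; nΣY² − (ΣY)² = 4980 − 4761 = 219
r = 394 / √(2244 × 219) = 394 / 701.0250 ≈ 0.562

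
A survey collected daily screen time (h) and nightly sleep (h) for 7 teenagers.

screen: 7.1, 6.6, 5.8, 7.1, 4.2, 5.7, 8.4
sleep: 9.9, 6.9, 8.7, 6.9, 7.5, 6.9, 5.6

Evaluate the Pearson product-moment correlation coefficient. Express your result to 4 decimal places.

n = 7, Σx = 44.9, Σy = 52.4, Σx² = 298.71, Σy² = 404.14, Σxy = 333.15
nΣxy − ΣxΣy = 2332.05 − 2352.76 = -20.71
nΣx² − (Σx)² = 2090.97 − 2016.01 = 74.96; nΣy² − (Σy)² = 2828.98 − 2745.76 = 83.22
r = -20.71 / √(74.96 × 83.22) = -20.71 / 78.9821 ≈ -0.2622

-0.2622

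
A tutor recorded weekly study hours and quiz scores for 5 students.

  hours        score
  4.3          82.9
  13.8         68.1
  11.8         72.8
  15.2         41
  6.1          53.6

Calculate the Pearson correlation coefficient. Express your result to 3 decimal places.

-0.489

n = 5, Σx = 51.2, Σy = 318.4, Σx² = 616.42, Σy² = 21363.82, Σxy = 3105.45
nΣxy − ΣxΣy = 15527.25 − 16302.08 = -774.83
nΣx² − (Σx)² = 3082.1 − 2621.44 = 460.66; nΣy² − (Σy)² = 106819.1 − 101378.56 = 5440.54
r = -774.83 / √(460.66 × 5440.54) = -774.83 / 1583.1106 ≈ -0.489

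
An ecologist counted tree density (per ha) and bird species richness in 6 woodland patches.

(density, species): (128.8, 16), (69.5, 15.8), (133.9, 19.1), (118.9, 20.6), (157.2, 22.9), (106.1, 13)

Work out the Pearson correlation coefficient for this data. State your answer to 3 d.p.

n = 6, Σx = 714.4, Σy = 107.4, Σx² = 89455.16, Σy² = 1988.22, Σxy = 13144.91
nΣxy − ΣxΣy = 78869.46 − 76726.56 = 2142.9
nΣx² − (Σx)² = 536730.96 − 510367.36 = 26363.6; nΣy² − (Σy)² = 11929.32 − 11534.76 = 394.56
r = 2142.9 / √(26363.6 × 394.56) = 2142.9 / 3225.2166 ≈ 0.664

0.664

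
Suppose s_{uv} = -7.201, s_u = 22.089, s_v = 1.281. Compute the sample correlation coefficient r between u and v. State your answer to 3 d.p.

r = Cov(u,v) / (s_u · s_v) = -7.201 / (22.089 × 1.281)
  = -7.201 / 28.2960 ≈ -0.254

-0.254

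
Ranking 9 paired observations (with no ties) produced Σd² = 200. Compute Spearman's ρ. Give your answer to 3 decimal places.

ρ = 1 − 6Σd² / [n(n²−1)] = 1 − 6×200 / (9×80)
  = 1 − 1200/720 = 1 − 1.6667 ≈ -0.667

-0.667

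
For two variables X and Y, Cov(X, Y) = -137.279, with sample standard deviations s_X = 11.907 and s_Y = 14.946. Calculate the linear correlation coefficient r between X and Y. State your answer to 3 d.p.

r = Cov(X,Y) / (s_X · s_Y) = -137.279 / (11.907 × 14.946)
  = -137.279 / 177.9620 ≈ -0.771

-0.771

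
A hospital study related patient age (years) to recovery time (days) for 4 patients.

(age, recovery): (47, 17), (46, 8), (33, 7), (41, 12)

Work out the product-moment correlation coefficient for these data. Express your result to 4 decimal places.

0.6075

n = 4, Σx = 167, Σy = 44, Σx² = 7095, Σy² = 546, Σxy = 1890
nΣxy − ΣxΣy = 7560 − 7348 = 212
nΣx² − (Σx)² = 28380 − 27889 = 491; nΣy² − (Σy)² = 2184 − 1936 = 248
r = 212 / √(491 × 248) = 212 / 348.9527 ≈ 0.6075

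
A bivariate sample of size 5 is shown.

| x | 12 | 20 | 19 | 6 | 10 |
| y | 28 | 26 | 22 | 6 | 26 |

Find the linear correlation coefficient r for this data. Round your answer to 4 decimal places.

0.5708

n = 5, Σx = 67, Σy = 108, Σx² = 1041, Σy² = 2656, Σxy = 1570
nΣxy − ΣxΣy = 7850 − 7236 = 614
nΣx² − (Σx)² = 5205 − 4489 = 716; nΣy² − (Σy)² = 13280 − 11664 = 1616
r = 614 / √(716 × 1616) = 614 / 1075.6654 ≈ 0.5708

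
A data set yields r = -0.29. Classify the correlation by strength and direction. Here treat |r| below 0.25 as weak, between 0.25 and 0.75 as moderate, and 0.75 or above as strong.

moderate negative

r = -0.29 < 0 so the relationship is negative.
|r| = 0.29, which falls in the moderate range.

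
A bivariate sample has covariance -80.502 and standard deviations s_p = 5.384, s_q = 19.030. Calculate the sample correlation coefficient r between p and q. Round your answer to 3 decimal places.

-0.786

r = Cov(p,q) / (s_p · s_q) = -80.502 / (5.384 × 19.030)
  = -80.502 / 102.4575 ≈ -0.786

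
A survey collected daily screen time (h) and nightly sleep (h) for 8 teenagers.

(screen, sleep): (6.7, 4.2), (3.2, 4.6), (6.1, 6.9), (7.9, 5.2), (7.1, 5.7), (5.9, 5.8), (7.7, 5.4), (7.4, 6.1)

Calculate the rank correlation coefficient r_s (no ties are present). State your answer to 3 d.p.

-0.024

Rank screen: 4, 1, 3, 8, 5, 2, 7, 6
Rank sleep: 1, 2, 8, 3, 5, 6, 4, 7
d = rank(screen) − rank(sleep): 3, -1, -5, 5, 0, -4, 3, -1; Σd² = 86
ρ = 1 − 6Σd² / [n(n²−1)] = 1 − 6×86 / (8×63) = 1 − 516/504 ≈ -0.024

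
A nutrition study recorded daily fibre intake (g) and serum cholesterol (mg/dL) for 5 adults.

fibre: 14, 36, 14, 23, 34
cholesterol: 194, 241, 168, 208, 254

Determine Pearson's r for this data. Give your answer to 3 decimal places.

0.945

n = 5, Σx = 121, Σy = 1065, Σx² = 3373, Σy² = 231721, Σxy = 27164
nΣxy − ΣxΣy = 135820 − 128865 = 6955
nΣx² − (Σx)² = 16865 − 14641 = 2224; nΣy² − (Σy)² = 1158605 − 1134225 = 24380
r = 6955 / √(2224 × 24380) = 6955 / 7363.4992 ≈ 0.945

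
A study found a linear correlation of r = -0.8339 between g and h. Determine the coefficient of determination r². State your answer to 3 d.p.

0.695

r² = (-0.8339)² = 0.695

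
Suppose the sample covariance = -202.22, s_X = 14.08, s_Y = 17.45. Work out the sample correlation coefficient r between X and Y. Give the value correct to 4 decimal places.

r = Cov(X,Y) / (s_X · s_Y) = -202.22 / (14.08 × 17.45)
  = -202.22 / 245.6960 ≈ -0.8230

-0.8230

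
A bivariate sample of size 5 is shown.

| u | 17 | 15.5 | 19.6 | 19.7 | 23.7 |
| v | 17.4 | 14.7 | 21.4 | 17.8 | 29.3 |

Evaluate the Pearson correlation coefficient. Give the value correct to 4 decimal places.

n = 5, Σu = 95.5, Σv = 100.6, Σu² = 1863.19, Σv² = 2152.14, Σuv = 1988.16
nΣuv − ΣuΣv = 9940.8 − 9607.3 = 333.5
nΣu² − (Σu)² = 9315.95 − 9120.25 = 195.7; nΣv² − (Σv)² = 10760.7 − 10120.36 = 640.34
r = 333.5 / √(195.7 × 640.34) = 333.5 / 353.9979 ≈ 0.9421

0.9421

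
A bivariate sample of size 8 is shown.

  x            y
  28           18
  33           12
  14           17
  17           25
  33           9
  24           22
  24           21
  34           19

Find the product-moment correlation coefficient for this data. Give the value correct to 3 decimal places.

-0.585

n = 8, Σx = 207, Σy = 143, Σx² = 5755, Σy² = 2749, Σxy = 3538
nΣxy − ΣxΣy = 28304 − 29601 = -1297
nΣx² − (Σx)² = 46040 − 42849 = 3191; nΣy² − (Σy)² = 21992 − 20449 = 1543
r = -1297 / √(3191 × 1543) = -1297 / 2218.9441 ≈ -0.585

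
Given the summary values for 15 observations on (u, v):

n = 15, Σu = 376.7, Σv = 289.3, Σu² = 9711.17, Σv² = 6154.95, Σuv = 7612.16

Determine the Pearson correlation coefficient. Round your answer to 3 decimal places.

r = (nΣuv − ΣuΣv) / √[(nΣu² − (Σu)²)(nΣv² − (Σv)²)]
Numerator: 15×7612.16 − 376.7×289.3 = 5203.09
Denominator: √[(145667.55 − 141902.89)(92324.25 − 83694.49)] = √[3764.66 × 8629.76] = 5699.8344
r = 5203.09 / 5699.8344 ≈ 0.913

0.913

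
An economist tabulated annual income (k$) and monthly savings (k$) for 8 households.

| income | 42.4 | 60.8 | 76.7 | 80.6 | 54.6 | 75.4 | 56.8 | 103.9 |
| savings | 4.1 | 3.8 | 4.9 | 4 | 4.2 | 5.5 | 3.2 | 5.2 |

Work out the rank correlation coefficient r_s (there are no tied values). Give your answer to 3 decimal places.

Rank income: 1, 4, 6, 7, 2, 5, 3, 8
Rank savings: 4, 2, 6, 3, 5, 8, 1, 7
d = rank(income) − rank(savings): -3, 2, 0, 4, -3, -3, 2, 1; Σd² = 52
ρ = 1 − 6Σd² / [n(n²−1)] = 1 − 6×52 / (8×63) = 1 − 312/504 ≈ 0.381

0.381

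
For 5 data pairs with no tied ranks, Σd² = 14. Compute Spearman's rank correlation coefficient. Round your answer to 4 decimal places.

ρ = 1 − 6Σd² / [n(n²−1)] = 1 − 6×14 / (5×24)
  = 1 − 84/120 = 1 − 0.70000 ≈ 0.3000

0.3000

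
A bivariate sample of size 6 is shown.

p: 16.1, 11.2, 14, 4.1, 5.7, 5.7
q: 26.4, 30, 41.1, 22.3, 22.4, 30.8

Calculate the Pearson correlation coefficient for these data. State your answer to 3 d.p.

0.533

n = 6, Σp = 56.8, Σq = 173, Σp² = 662.44, Σq² = 5233.86, Σpq = 1731.11
nΣpq − ΣpΣq = 10386.66 − 9826.4 = 560.26
nΣp² − (Σp)² = 3974.64 − 3226.24 = 748.4; nΣq² − (Σq)² = 31403.16 − 29929 = 1474.16
r = 560.26 / √(748.4 × 1474.16) = 560.26 / 1050.3625 ≈ 0.533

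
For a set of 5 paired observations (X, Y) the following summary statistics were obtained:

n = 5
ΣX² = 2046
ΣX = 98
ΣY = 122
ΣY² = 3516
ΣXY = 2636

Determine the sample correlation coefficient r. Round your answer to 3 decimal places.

0.942

r = (nΣXY − ΣXΣY) / √[(nΣX² − (ΣX)²)(nΣY² − (ΣY)²)]
Numerator: 5×2636 − 98×122 = 1224
Denominator: √[(10230 − 9604)(17580 − 14884)] = √[626 × 2696] = 1299.1135
r = 1224 / 1299.1135 ≈ 0.942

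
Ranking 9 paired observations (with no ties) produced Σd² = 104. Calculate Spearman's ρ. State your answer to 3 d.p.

0.133

ρ = 1 − 6Σd² / [n(n²−1)] = 1 − 6×104 / (9×80)
  = 1 − 624/720 = 1 − 0.8667 ≈ 0.133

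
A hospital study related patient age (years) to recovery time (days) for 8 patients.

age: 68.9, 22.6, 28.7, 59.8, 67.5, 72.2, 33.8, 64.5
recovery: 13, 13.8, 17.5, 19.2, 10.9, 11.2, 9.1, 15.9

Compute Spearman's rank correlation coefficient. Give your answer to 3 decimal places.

-0.333

Rank age: 7, 1, 2, 4, 6, 8, 3, 5
Rank recovery: 4, 5, 7, 8, 2, 3, 1, 6
d = rank(age) − rank(recovery): 3, -4, -5, -4, 4, 5, 2, -1; Σd² = 112
ρ = 1 − 6Σd² / [n(n²−1)] = 1 − 6×112 / (8×63) = 1 − 672/504 ≈ -0.333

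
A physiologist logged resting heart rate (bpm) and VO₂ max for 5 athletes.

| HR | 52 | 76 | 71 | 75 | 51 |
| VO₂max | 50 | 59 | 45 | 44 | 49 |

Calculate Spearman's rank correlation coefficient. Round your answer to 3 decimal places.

0.100

Rank HR: 2, 5, 3, 4, 1
Rank VO₂max: 4, 5, 2, 1, 3
d = rank(HR) − rank(VO₂max): -2, 0, 1, 3, -2; Σd² = 18
ρ = 1 − 6Σd² / [n(n²−1)] = 1 − 6×18 / (5×24) = 1 − 108/120 ≈ 0.100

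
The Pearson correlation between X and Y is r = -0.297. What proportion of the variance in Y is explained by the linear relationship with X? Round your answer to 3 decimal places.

r² = (-0.297)² = 0.088

0.088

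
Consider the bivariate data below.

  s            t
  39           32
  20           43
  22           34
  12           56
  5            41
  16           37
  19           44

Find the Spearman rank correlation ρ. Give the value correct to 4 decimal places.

Rank s: 7, 5, 6, 2, 1, 3, 4
Rank t: 1, 5, 2, 7, 4, 3, 6
d = rank(s) − rank(t): 6, 0, 4, -5, -3, 0, -2; Σd² = 90
ρ = 1 − 6Σd² / [n(n²−1)] = 1 − 6×90 / (7×48) = 1 − 540/336 ≈ -0.6071

-0.6071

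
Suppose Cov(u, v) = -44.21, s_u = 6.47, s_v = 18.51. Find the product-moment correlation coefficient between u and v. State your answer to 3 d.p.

-0.369

r = Cov(u,v) / (s_u · s_v) = -44.21 / (6.47 × 18.51)
  = -44.21 / 119.7597 ≈ -0.369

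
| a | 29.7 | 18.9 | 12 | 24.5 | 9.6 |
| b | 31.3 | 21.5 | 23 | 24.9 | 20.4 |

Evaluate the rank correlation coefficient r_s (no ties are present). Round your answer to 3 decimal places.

0.900

Rank a: 5, 3, 2, 4, 1
Rank b: 5, 2, 3, 4, 1
d = rank(a) − rank(b): 0, 1, -1, 0, 0; Σd² = 2
ρ = 1 − 6Σd² / [n(n²−1)] = 1 − 6×2 / (5×24) = 1 − 12/120 ≈ 0.900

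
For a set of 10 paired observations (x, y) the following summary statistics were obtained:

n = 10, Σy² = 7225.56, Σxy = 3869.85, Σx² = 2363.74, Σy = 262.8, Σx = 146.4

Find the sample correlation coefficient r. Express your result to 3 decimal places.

0.085

r = (nΣxy − ΣxΣy) / √[(nΣx² − (Σx)²)(nΣy² − (Σy)²)]
Numerator: 10×3869.85 − 146.4×262.8 = 224.58
Denominator: √[(23637.4 − 21432.96)(72255.6 − 69063.84)] = √[2204.44 × 3191.76] = 2652.5541
r = 224.58 / 2652.5541 ≈ 0.085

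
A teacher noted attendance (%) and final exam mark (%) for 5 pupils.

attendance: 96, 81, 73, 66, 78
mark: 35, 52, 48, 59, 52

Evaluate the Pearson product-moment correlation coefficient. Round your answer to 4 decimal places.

n = 5, Σx = 394, Σy = 246, Σx² = 31546, Σy² = 12418, Σxy = 19026
nΣxy − ΣxΣy = 95130 − 96924 = -1794
nΣx² − (Σx)² = 157730 − 155236 = 2494; nΣy² − (Σy)² = 62090 − 60516 = 1574
r = -1794 / √(2494 × 1574) = -1794 / 1981.3016 ≈ -0.9055

-0.9055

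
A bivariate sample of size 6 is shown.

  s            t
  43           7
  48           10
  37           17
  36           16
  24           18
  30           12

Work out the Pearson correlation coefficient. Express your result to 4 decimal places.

-0.6820

n = 6, Σs = 218, Σt = 80, Σs² = 8294, Σt² = 1162, Σst = 2778
nΣst − ΣsΣt = 16668 − 17440 = -772
nΣs² − (Σs)² = 49764 − 47524 = 2240; nΣt² − (Σt)² = 6972 − 6400 = 572
r = -772 / √(2240 × 572) = -772 / 1131.9364 ≈ -0.6820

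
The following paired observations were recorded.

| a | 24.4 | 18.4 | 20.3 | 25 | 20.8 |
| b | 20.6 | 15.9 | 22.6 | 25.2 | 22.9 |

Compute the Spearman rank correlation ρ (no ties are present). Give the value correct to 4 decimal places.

0.7000

Rank a: 4, 1, 2, 5, 3
Rank b: 2, 1, 3, 5, 4
d = rank(a) − rank(b): 2, 0, -1, 0, -1; Σd² = 6
ρ = 1 − 6Σd² / [n(n²−1)] = 1 − 6×6 / (5×24) = 1 − 36/120 ≈ 0.7000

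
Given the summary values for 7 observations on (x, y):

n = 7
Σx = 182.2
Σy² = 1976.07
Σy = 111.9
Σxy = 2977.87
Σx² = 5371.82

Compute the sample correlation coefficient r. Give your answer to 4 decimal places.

r = (nΣxy − ΣxΣy) / √[(nΣx² − (Σx)²)(nΣy² − (Σy)²)]
Numerator: 7×2977.87 − 182.2×111.9 = 456.91
Denominator: √[(37602.74 − 33196.84)(13832.49 − 12521.61)] = √[4405.9 × 1310.88] = 2403.2491
r = 456.91 / 2403.2491 ≈ 0.1901

0.1901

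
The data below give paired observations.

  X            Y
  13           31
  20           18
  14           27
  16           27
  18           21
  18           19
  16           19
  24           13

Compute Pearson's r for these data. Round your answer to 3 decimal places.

n = 8, ΣX = 139, ΣY = 175, ΣX² = 2501, ΣY² = 4075, ΣXY = 2909
nΣXY − ΣXΣY = 23272 − 24325 = -1053
nΣX² − (ΣX)² = 20008 − 19321 = 687; nΣY² − (ΣY)² = 32600 − 30625 = 1975
r = -1053 / √(687 × 1975) = -1053 / 1164.8283 ≈ -0.904

-0.904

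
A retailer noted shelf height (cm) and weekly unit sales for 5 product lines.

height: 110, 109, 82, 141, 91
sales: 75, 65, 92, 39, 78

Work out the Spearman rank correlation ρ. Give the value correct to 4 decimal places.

Rank height: 4, 3, 1, 5, 2
Rank sales: 3, 2, 5, 1, 4
d = rank(height) − rank(sales): 1, 1, -4, 4, -2; Σd² = 38
ρ = 1 − 6Σd² / [n(n²−1)] = 1 − 6×38 / (5×24) = 1 − 228/120 ≈ -0.9000

-0.9000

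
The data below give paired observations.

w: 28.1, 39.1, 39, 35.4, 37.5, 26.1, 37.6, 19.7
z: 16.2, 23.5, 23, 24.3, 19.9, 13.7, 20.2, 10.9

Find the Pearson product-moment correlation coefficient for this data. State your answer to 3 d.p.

0.931

n = 8, Σw = 262.5, Σz = 151.7, Σw² = 8981.89, Σz² = 3044.73, Σwz = 5209.36
nΣwz − ΣwΣz = 41674.88 − 39821.25 = 1853.63
nΣw² − (Σw)² = 71855.12 − 68906.25 = 2948.87; nΣz² − (Σz)² = 24357.84 − 23012.89 = 1344.95
r = 1853.63 / √(2948.87 × 1344.95) = 1853.63 / 1991.5026 ≈ 0.931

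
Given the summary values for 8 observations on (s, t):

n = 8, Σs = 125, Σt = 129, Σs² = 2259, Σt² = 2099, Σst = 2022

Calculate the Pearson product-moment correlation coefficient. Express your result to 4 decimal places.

0.0839

r = (nΣst − ΣsΣt) / √[(nΣs² − (Σs)²)(nΣt² − (Σt)²)]
Numerator: 8×2022 − 125×129 = 51
Denominator: √[(18072 − 15625)(16792 − 16641)] = √[2447 × 151] = 607.8626
r = 51 / 607.8626 ≈ 0.0839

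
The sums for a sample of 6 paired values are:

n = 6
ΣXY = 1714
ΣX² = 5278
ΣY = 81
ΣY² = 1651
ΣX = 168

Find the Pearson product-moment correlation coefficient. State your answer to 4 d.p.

r = (nΣXY − ΣXΣY) / √[(nΣX² − (ΣX)²)(nΣY² − (ΣY)²)]
Numerator: 6×1714 − 168×81 = -3324
Denominator: √[(31668 − 28224)(9906 − 6561)] = √[3444 × 3345] = 3394.1391
r = -3324 / 3394.1391 ≈ -0.9793

-0.9793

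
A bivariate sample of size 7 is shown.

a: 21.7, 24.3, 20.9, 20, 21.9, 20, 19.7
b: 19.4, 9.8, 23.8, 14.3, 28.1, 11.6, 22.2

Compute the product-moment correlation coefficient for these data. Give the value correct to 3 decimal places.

n = 7, Σa = 148.5, Σb = 129.2, Σa² = 3165.89, Σb² = 2660.34, Σab = 2727.27
nΣab − ΣaΣb = 19090.89 − 19186.2 = -95.31
nΣa² − (Σa)² = 22161.23 − 22052.25 = 108.98; nΣb² − (Σb)² = 18622.38 − 16692.64 = 1929.74
r = -95.31 / √(108.98 × 1929.74) = -95.31 / 458.5881 ≈ -0.208

-0.208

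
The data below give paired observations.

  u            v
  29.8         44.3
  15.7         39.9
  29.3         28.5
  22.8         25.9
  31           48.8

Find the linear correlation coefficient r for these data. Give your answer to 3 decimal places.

n = 5, Σu = 128.6, Σv = 187.4, Σu² = 3473.86, Σv² = 7419, Σuv = 4884.94
nΣuv − ΣuΣv = 24424.7 − 24099.64 = 325.06
nΣu² − (Σu)² = 17369.3 − 16537.96 = 831.34; nΣv² − (Σv)² = 37095 − 35118.76 = 1976.24
r = 325.06 / √(831.34 × 1976.24) = 325.06 / 1281.7673 ≈ 0.254

0.254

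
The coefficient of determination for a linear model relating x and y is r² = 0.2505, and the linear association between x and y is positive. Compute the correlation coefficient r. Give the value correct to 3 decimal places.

|r| = √0.2505 = 0.500
The association is positive, so r = 0.500.

0.500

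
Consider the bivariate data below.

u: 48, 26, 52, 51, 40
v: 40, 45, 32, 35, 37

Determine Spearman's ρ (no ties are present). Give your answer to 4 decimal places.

Rank u: 3, 1, 5, 4, 2
Rank v: 4, 5, 1, 2, 3
d = rank(u) − rank(v): -1, -4, 4, 2, -1; Σd² = 38
ρ = 1 − 6Σd² / [n(n²−1)] = 1 − 6×38 / (5×24) = 1 − 228/120 ≈ -0.9000

-0.9000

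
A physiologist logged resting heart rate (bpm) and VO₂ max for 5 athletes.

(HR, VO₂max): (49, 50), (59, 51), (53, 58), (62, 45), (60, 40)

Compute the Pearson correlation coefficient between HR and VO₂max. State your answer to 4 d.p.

-0.5971

n = 5, Σx = 283, Σy = 244, Σx² = 16135, Σy² = 12090, Σxy = 13723
nΣxy − ΣxΣy = 68615 − 69052 = -437
nΣx² − (Σx)² = 80675 − 80089 = 586; nΣy² − (Σy)² = 60450 − 59536 = 914
r = -437 / √(586 × 914) = -437 / 731.8497 ≈ -0.5971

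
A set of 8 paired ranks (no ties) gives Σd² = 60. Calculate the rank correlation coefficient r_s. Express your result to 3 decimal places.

ρ = 1 − 6Σd² / [n(n²−1)] = 1 − 6×60 / (8×63)
  = 1 − 360/504 = 1 − 0.7143 ≈ 0.286

0.286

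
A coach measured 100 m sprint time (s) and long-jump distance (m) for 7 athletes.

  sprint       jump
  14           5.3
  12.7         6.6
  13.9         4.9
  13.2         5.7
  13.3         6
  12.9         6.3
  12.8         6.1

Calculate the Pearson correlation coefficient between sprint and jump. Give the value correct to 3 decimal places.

n = 7, Σx = 92.8, Σy = 40.9, Σx² = 1231.88, Σy² = 241.05, Σxy = 540.52
nΣxy − ΣxΣy = 3783.64 − 3795.52 = -11.88
nΣx² − (Σx)² = 8623.16 − 8611.84 = 11.32; nΣy² − (Σy)² = 1687.35 − 1672.81 = 14.54
r = -11.88 / √(11.32 × 14.54) = -11.88 / 12.8294 ≈ -0.926

-0.926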